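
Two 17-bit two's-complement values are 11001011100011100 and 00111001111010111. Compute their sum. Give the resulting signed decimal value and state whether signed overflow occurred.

2803; no overflow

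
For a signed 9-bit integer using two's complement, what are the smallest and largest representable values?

Minimum: −2^8 = -256.
Maximum: 2^8 − 1 = 255.

min = -256, max = 255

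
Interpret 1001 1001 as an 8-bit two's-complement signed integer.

MSB is 1, so the value is negative.
Unsigned reading: 153. Subtract 2^8 = 256: 153 − 256 = -103.

-103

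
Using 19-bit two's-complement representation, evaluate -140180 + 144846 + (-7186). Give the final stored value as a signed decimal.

-2520

-140180 + 144846 = 4666 (0000001001000111010)
4666 + (-7186) = -2520 (1111111011000101000)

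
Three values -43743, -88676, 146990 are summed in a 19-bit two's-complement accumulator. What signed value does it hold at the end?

14571

-43743 + (-88676) = -132419 (1011111101010111101)
-132419 + 146990 = 14571 (0000011100011101011)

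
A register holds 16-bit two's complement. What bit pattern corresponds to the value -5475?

1110101010011101

|-5475| = 5475 = 0001010101100011 in 16 bits.
Invert the bits: 1110101010011100. Add 1: 1110101010011101.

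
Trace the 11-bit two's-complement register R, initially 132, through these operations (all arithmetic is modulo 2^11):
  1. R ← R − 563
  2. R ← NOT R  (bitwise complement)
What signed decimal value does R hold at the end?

430

Start: R = 132 = 00010000100.
R = 132 − 563 = -431 = 11001010001
R = NOT 11001010001 = 00110101110 = 430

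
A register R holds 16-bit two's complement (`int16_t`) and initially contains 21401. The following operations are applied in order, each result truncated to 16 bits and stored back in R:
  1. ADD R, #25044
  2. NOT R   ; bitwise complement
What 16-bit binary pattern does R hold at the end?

0100101010010010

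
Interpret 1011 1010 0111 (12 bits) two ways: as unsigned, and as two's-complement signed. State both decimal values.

Unsigned: 101110100111 = 2983.
Signed: MSB=1 → 2983 − 4096 = -1113.

unsigned = 2983, signed = -1113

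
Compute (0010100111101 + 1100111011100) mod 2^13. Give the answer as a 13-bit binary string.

  0010100111101
+ 1100111011100
= 1111100011001

1111100011001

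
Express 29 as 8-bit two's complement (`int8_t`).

00011101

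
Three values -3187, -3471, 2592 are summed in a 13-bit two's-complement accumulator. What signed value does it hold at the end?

-3187 + (-3471) = -6658 → wraps to 1534 (0010111111110)
1534 + 2592 = 4126 → wraps to -4066 (1000000011110)

-4066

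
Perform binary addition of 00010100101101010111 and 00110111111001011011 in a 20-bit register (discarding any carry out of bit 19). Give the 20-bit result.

  00010100101101010111
+ 00110111111001011011
= 01001100100110110010

01001100100110110010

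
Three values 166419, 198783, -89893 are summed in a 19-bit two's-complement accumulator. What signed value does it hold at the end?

-248979

166419 + 198783 = 365202 → wraps to -159086 (1011001001010010010)
-159086 + (-89893) = -248979 (1000011001101101101)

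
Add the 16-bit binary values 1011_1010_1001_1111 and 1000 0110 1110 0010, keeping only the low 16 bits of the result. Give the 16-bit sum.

0100000110000001

  1011101010011111
+ 1000011011100010
= 0100000110000001  (discard carry-out 1)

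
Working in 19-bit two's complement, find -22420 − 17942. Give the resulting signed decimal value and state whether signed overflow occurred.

-40362; no overflow

-22420 → 1111010100001101100
17942 → 0000100011000010110
Subtract via negate-and-add: invert 0000100011000010110 + 1 = 1111011100111101010 (i.e. -17942).
  1111010100001101100
+ 1111011100111101010
= 1110110001001010110  (discard carry-out 1)
Result 1110110001001010110: MSB = 1 → 483926 − 524288 = -40362.
Both addends (after negating the subtrahend) are negative and so is the stored result: no signed overflow.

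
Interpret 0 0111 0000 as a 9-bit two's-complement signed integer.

112

MSB is 0, so the value is non-negative: 001110000 = 112.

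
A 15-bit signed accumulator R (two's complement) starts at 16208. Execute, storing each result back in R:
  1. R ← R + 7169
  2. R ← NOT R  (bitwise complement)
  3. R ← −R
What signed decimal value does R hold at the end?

Start: R = 16208 = 011111101010000.
R = 16208 + 7169 = 23377; wraps to -9391 = 101101101010001
R = NOT 101101101010001 = 010010010101110 = 9390
R = −(9390) = -9390 = 101101101010010

-9390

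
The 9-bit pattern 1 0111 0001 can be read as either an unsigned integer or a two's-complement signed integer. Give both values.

unsigned = 369, signed = -143

Unsigned: 101110001 = 369.
Signed: MSB=1 → 369 − 512 = -143.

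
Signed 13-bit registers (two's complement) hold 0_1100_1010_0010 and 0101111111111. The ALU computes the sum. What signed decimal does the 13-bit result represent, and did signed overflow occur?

-1887; overflow

0_1100_1010_0010 → 0110010100010 = 3234 (signed)
0101111111111 = 3071 (signed)
  0110010100010
+ 0101111111111
= 1100010100001
Result 1100010100001: MSB = 1 → 6305 − 8192 = -1887.
Both addends are non-negative but the stored result is negative: signed overflow. The true value 3234 + 3071 = 6305 lies outside [-4096, 4095].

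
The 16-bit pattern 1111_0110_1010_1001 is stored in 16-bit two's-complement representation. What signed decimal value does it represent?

-2391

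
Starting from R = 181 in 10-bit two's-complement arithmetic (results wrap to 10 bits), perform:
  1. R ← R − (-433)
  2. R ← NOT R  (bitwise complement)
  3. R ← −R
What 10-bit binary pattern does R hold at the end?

1001100111

Start: R = 181 = 0010110101.
R = 181 − (-433) = 614; wraps to -410 = 1001100110
R = NOT 1001100110 = 0110011001 = 409
R = −(409) = -409 = 1001100111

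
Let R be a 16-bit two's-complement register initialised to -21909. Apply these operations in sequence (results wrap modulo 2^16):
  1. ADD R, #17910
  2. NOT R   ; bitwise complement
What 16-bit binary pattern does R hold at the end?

0000111110011110

Start: R = -21909 = 1010101001101011.
R = -21909 + 17910 = -3999 = 1111000001100001
R = NOT 1111000001100001 = 0000111110011110 = 3998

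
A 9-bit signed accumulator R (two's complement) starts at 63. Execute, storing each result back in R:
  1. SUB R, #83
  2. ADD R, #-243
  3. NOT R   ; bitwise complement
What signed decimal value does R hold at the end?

Start: R = 63 = 000111111.
R = 63 − 83 = -20 = 111101100
R = -20 + (-243) = -263; wraps to 249 = 011111001
R = NOT 011111001 = 100000110 = -250

-250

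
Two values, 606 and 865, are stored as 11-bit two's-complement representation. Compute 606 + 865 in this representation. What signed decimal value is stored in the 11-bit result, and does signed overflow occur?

-577; overflow

606 → 01001011110
865 → 01101100001
  01001011110
+ 01101100001
= 10110111111
Result 10110111111: MSB = 1 → 1471 − 2048 = -577.
Both addends are non-negative but the stored result is negative: signed overflow. The true value 606 + 865 = 1471 lies outside [-1024, 1023].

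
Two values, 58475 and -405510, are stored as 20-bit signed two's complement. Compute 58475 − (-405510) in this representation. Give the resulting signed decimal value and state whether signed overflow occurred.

463985; no overflow

58475 → 00001110010001101011
-405510 → 10011100111111111010
Subtract via negate-and-add: invert 10011100111111111010 + 1 = 01100011000000000110 (i.e. 405510).
  00001110010001101011
+ 01100011000000000110
= 01110001010001110001
Result 01110001010001110001: MSB = 0 → value 463985.
Both addends (after negating the subtrahend) are non-negative and so is the stored result: no signed overflow.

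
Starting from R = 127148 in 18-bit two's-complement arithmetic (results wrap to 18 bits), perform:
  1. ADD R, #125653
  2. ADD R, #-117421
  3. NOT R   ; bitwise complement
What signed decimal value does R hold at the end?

Start: R = 127148 = 011111000010101100.
R = 127148 + 125653 = 252801; wraps to -9343 = 111101101110000001
R = -9343 + (-117421) = -126764 = 100001000011010100
R = NOT 100001000011010100 = 011110111100101011 = 126763

126763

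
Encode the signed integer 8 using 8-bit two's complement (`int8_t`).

00001000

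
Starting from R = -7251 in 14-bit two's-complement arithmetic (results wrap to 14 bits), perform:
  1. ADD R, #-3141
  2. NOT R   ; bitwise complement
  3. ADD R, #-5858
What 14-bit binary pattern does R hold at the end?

Start: R = -7251 = 10001110101101.
R = -7251 + (-3141) = -10392; wraps to 5992 = 01011101101000
R = NOT 01011101101000 = 10100010010111 = -5993
R = -5993 + (-5858) = -11851; wraps to 4533 = 01000110110101

01000110110101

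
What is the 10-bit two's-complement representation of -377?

|-377| = 377 = 0101111001 in 10 bits.
Invert the bits: 1010000110. Add 1: 1010000111.

1010000111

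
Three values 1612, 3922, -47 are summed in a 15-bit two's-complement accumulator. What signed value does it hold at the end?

5487

1612 + 3922 = 5534 (001010110011110)
5534 + (-47) = 5487 (001010101101111)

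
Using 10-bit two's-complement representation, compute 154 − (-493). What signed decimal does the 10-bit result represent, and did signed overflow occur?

-377; overflow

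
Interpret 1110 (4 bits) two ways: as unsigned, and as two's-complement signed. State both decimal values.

unsigned = 14, signed = -2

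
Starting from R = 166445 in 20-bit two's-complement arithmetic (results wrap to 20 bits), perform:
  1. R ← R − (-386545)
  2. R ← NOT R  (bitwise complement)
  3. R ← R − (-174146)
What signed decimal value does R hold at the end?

-378845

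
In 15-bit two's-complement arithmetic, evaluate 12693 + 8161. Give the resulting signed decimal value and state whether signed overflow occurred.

12693 → 011000110010101
8161 → 001111111100001
  011000110010101
+ 001111111100001
= 101000101110110
Result 101000101110110: MSB = 1 → 20854 − 32768 = -11914.
Both addends are non-negative but the stored result is negative: signed overflow. The true value 12693 + 8161 = 20854 lies outside [-16384, 16383].

-11914; overflow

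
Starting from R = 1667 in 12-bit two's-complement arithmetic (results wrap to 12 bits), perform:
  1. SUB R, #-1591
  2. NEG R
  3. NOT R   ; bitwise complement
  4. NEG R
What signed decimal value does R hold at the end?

839

Start: R = 1667 = 011010000011.
R = 1667 − (-1591) = 3258; wraps to -838 = 110010111010
R = −(-838) = 838 = 001101000110
R = NOT 001101000110 = 110010111001 = -839
R = −(-839) = 839 = 001101000111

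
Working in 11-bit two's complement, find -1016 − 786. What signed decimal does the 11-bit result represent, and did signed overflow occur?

-1016 → 10000001000
786 → 01100010010
Subtract via negate-and-add: invert 01100010010 + 1 = 10011101110 (i.e. -786).
  10000001000
+ 10011101110
= 00011110110  (discard carry-out 1)
Result 00011110110: MSB = 0 → value 246.
Both addends (after negating the subtrahend) are negative but the stored result is non-negative: signed overflow. The true value -1016 − 786 = -1802 lies outside [-1024, 1023].

246; overflow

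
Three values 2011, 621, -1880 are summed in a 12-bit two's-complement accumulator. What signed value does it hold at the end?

2011 + 621 = 2632 → wraps to -1464 (101001001000)
-1464 + (-1880) = -3344 → wraps to 752 (001011110000)

752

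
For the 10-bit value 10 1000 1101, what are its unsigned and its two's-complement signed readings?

unsigned = 653, signed = -371

Unsigned: 1010001101 = 653.
Signed: MSB=1 → 653 − 1024 = -371.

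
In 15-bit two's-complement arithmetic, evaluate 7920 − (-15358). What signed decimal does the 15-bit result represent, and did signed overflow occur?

-9490; overflow

7920 → 001111011110000
-15358 → 100010000000010
Subtract via negate-and-add: invert 100010000000010 + 1 = 011101111111110 (i.e. 15358).
  001111011110000
+ 011101111111110
= 101101011101110
Result 101101011101110: MSB = 1 → 23278 − 32768 = -9490.
Both addends (after negating the subtrahend) are non-negative but the stored result is negative: signed overflow. The true value 7920 − (-15358) = 23278 lies outside [-16384, 16383].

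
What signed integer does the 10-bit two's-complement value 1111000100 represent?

-60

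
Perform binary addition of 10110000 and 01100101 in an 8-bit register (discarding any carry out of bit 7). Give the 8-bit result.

00010101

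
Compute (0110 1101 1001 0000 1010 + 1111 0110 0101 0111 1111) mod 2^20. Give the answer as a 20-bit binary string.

01100011111010001001

  01101101100100001010
+ 11110110010101111111
= 01100011111010001001  (discard carry-out 1)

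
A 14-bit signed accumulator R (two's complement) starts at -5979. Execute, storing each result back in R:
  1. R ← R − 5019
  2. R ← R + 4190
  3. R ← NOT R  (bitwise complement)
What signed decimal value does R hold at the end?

6807

Start: R = -5979 = 10100010100101.
R = -5979 − 5019 = -10998; wraps to 5386 = 01010100001010
R = 5386 + 4190 = 9576; wraps to -6808 = 10010101101000
R = NOT 10010101101000 = 01101010010111 = 6807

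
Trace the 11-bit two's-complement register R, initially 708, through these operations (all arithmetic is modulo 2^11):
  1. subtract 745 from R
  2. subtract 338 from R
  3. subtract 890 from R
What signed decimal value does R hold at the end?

783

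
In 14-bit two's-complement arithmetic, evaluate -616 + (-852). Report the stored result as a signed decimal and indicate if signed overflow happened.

-1468; no overflow

-616 → 11110110011000
-852 → 11110010101100
  11110110011000
+ 11110010101100
= 11101001000100  (discard carry-out 1)
Result 11101001000100: MSB = 1 → 14916 − 16384 = -1468.
Both addends are negative and so is the stored result: no signed overflow.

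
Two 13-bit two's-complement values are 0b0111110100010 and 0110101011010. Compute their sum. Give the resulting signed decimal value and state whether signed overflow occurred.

-772; overflow

0b0111110100010 → 0111110100010 = 4002 (signed)
0110101011010 = 3418 (signed)
  0111110100010
+ 0110101011010
= 1110011111100
Result 1110011111100: MSB = 1 → 7420 − 8192 = -772.
Both addends are non-negative but the stored result is negative: signed overflow. The true value 4002 + 3418 = 7420 lies outside [-4096, 4095].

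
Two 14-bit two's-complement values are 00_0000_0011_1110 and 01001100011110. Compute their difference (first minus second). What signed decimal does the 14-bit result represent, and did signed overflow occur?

-4832; no overflow

00_0000_0011_1110 → 00000000111110 = 62 (signed)
01001100011110 = 4894 (signed)
Subtract via negate-and-add: invert 01001100011110 + 1 = 10110011100010 (i.e. -4894).
  00000000111110
+ 10110011100010
= 10110100100000
Result 10110100100000: MSB = 1 → 11552 − 16384 = -4832.
Addends (after negating the subtrahend) have opposite signs, so signed overflow cannot occur.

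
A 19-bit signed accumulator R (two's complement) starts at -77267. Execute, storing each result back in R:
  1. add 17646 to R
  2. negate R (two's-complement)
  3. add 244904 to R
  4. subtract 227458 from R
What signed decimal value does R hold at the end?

77067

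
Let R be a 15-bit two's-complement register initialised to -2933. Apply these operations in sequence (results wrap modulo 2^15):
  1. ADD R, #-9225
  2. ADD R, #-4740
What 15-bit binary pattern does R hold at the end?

011110111111110

Start: R = -2933 = 111010010001011.
R = -2933 + (-9225) = -12158 = 101000010000010
R = -12158 + (-4740) = -16898; wraps to 15870 = 011110111111110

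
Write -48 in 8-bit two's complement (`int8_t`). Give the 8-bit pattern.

|-48| = 48 = 00110000 in 8 bits.
Invert the bits: 11001111. Add 1: 11010000.
Check: 11010000 reads as 208 − 256 = -48.

11010000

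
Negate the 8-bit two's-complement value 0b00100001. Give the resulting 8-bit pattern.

Invert: 11011110. Add 1: 11011111.

11011111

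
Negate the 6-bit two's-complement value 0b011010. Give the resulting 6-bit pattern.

100110

Invert: 100101. Add 1: 100110.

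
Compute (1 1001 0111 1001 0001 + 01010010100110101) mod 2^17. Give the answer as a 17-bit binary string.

00011110011000110

  11001011110010001
+ 01010010100110101
= 00011110011000110  (discard carry-out 1)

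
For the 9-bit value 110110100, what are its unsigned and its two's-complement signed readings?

unsigned = 436, signed = -76

Unsigned: 110110100 = 436.
Signed: MSB=1 → 436 − 512 = -76.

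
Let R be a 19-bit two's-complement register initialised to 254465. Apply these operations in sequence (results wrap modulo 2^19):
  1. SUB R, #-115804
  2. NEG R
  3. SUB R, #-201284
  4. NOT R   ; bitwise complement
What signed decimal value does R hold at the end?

168984

Start: R = 254465 = 0111110001000000001.
R = 254465 − (-115804) = 370269; wraps to -154019 = 1011010011001011101
R = −(-154019) = 154019 = 0100101100110100011
R = 154019 − (-201284) = 355303; wraps to -168985 = 1010110101111100111
R = NOT 1010110101111100111 = 0101001010000011000 = 168984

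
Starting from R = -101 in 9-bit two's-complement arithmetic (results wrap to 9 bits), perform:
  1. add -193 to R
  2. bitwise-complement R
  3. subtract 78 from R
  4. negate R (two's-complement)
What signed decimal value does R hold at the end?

-215

Start: R = -101 = 110011011.
R = -101 + (-193) = -294; wraps to 218 = 011011010
R = NOT 011011010 = 100100101 = -219
R = -219 − 78 = -297; wraps to 215 = 011010111
R = −(215) = -215 = 100101001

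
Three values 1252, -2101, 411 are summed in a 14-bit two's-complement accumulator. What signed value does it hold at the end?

-438

1252 + (-2101) = -849 (11110010101111)
-849 + 411 = -438 (11111001001010)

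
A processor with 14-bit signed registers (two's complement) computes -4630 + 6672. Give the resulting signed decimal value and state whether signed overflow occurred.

2042; no overflow

-4630 → 10110111101010
6672 → 01101000010000
  10110111101010
+ 01101000010000
= 00011111111010  (discard carry-out 1)
Result 00011111111010: MSB = 0 → value 2042.
Addends have opposite signs, so signed overflow cannot occur.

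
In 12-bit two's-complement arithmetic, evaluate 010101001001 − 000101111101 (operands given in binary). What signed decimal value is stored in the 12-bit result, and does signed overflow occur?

010101001001 = 1353 (signed)
000101111101 = 381 (signed)
Subtract via negate-and-add: invert 000101111101 + 1 = 111010000011 (i.e. -381).
  010101001001
+ 111010000011
= 001111001100  (discard carry-out 1)
Result 001111001100: MSB = 0 → value 972.
Addends (after negating the subtrahend) have opposite signs, so signed overflow cannot occur.

972; no overflow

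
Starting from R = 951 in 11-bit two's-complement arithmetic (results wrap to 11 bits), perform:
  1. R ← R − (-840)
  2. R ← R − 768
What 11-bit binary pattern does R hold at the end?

Start: R = 951 = 01110110111.
R = 951 − (-840) = 1791; wraps to -257 = 11011111111
R = -257 − 768 = -1025; wraps to 1023 = 01111111111

01111111111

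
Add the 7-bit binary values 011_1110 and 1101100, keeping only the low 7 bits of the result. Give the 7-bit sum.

0101010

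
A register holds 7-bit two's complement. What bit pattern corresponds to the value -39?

1011001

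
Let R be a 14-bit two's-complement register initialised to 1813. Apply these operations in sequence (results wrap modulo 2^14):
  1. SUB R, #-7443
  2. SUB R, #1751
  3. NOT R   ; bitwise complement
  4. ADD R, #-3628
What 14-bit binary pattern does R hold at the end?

01010010000010

Start: R = 1813 = 00011100010101.
R = 1813 − (-7443) = 9256; wraps to -7128 = 10010000101000
R = -7128 − 1751 = -8879; wraps to 7505 = 01110101010001
R = NOT 01110101010001 = 10001010101110 = -7506
R = -7506 + (-3628) = -11134; wraps to 5250 = 01010010000010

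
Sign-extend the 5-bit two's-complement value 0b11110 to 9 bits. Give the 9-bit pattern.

MSB of 11110 is 1; replicate it into the new high bits.
1111|11110 → 111111110 (still -2).

111111110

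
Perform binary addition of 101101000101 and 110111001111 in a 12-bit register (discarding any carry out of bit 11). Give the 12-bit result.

100100010100

  101101000101
+ 110111001111
= 100100010100  (discard carry-out 1)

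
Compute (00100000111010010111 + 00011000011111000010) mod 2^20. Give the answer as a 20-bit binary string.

  00100000111010010111
+ 00011000011111000010
= 00111001011001011001

00111001011001011001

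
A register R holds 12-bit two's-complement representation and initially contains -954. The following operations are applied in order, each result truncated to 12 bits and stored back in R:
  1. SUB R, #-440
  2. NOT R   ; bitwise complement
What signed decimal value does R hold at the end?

513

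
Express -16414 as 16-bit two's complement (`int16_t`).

|-16414| = 16414 = 0100000000011110 in 16 bits.
Invert the bits: 1011111111100001. Add 1: 1011111111100010.

1011111111100010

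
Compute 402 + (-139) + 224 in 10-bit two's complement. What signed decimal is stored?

402 + (-139) = 263 (0100000111)
263 + 224 = 487 (0111100111)

487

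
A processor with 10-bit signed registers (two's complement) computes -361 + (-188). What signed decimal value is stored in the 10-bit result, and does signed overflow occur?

475; overflow

-361 → 1010010111
-188 → 1101000100
  1010010111
+ 1101000100
= 0111011011  (discard carry-out 1)
Result 0111011011: MSB = 0 → value 475.
Both addends are negative but the stored result is non-negative: signed overflow. The true value -361 + (-188) = -549 lies outside [-512, 511].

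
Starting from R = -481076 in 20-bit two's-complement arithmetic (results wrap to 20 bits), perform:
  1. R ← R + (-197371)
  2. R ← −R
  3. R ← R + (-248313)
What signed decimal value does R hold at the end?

Start: R = -481076 = 10001010100011001100.
R = -481076 + (-197371) = -678447; wraps to 370129 = 01011010010111010001
R = −(370129) = -370129 = 10100101101000101111
R = -370129 + (-248313) = -618442; wraps to 430134 = 01101001000000110110

430134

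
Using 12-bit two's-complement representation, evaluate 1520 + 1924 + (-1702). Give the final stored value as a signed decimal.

1742

1520 + 1924 = 3444 → wraps to -652 (110101110100)
-652 + (-1702) = -2354 → wraps to 1742 (011011001110)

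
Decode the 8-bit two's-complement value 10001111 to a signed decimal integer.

-113

MSB is 1, so the value is negative.
Unsigned reading: 143. Subtract 2^8 = 256: 143 − 256 = -113.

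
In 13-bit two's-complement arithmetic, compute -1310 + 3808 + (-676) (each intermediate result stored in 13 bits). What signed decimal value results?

1822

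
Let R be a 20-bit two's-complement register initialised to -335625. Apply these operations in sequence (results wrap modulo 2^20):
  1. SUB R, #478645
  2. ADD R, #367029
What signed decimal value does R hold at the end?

Start: R = -335625 = 10101110000011110111.
R = -335625 − 478645 = -814270; wraps to 234306 = 00111001001101000010
R = 234306 + 367029 = 601335; wraps to -447241 = 10010010110011110111

-447241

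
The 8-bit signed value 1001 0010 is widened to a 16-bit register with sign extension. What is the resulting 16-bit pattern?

MSB of 10010010 is 1; replicate it into the new high bits.
11111111|10010010 → 1111111110010010 (still -110).

1111111110010010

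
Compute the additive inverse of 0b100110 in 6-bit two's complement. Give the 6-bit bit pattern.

011010

Invert: 011001. Add 1: 011010.
Check: 100110 = -26, 011010 = 26.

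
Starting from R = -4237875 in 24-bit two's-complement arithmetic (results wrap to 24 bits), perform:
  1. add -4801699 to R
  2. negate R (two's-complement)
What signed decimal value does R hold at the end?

-7737642

Start: R = -4237875 = 101111110101010111001101.
R = -4237875 + (-4801699) = -9039574; wraps to 7737642 = 011101100001000100101010
R = −(7737642) = -7737642 = 100010011110111011010110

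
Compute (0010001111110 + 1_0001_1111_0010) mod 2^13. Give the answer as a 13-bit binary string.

1011001110000

  0010001111110
+ 1000111110010
= 1011001110000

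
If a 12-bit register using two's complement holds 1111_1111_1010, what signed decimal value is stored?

-6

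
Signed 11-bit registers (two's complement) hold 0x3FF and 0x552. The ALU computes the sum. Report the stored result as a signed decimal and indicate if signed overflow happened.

337; no overflow

0x3FF = 01111111111 = 1023 (signed)
0x552 = 10101010010 = -686 (signed)
  01111111111
+ 10101010010
= 00101010001  (discard carry-out 1)
Result 00101010001: MSB = 0 → value 337.
Addends have opposite signs, so signed overflow cannot occur.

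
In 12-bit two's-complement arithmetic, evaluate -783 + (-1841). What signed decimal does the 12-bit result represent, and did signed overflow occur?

1472; overflow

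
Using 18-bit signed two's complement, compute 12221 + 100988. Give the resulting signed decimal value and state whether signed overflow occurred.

113209; no overflow

12221 → 000010111110111101
100988 → 011000101001111100
  000010111110111101
+ 011000101001111100
= 011011101000111001
Result 011011101000111001: MSB = 0 → value 113209.
Both addends are non-negative and so is the stored result: no signed overflow.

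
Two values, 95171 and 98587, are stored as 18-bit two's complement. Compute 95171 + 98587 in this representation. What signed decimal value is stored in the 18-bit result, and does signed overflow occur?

-68386; overflow

95171 → 010111001111000011
98587 → 011000000100011011
  010111001111000011
+ 011000000100011011
= 101111010011011110
Result 101111010011011110: MSB = 1 → 193758 − 262144 = -68386.
Both addends are non-negative but the stored result is negative: signed overflow. The true value 95171 + 98587 = 193758 lies outside [-131072, 131071].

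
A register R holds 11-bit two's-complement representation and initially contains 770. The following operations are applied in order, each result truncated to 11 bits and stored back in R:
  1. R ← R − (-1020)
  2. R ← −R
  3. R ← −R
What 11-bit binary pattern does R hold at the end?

11011111110

Start: R = 770 = 01100000010.
R = 770 − (-1020) = 1790; wraps to -258 = 11011111110
R = −(-258) = 258 = 00100000010
R = −(258) = -258 = 11011111110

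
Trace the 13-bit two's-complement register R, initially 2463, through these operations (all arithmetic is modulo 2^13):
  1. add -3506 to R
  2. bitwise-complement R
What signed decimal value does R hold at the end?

Start: R = 2463 = 0100110011111.
R = 2463 + (-3506) = -1043 = 1101111101101
R = NOT 1101111101101 = 0010000010010 = 1042

1042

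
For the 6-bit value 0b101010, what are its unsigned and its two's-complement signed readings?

unsigned = 42, signed = -22

Unsigned: 101010 = 42.
Signed: MSB=1 → 42 − 64 = -22.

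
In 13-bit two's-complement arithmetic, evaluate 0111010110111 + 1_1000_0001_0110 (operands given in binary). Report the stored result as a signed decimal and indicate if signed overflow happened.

0111010110111 = 3767 (signed)
1_1000_0001_0110 → 1100000010110 = -2026 (signed)
  0111010110111
+ 1100000010110
= 0011011001101  (discard carry-out 1)
Result 0011011001101: MSB = 0 → value 1741.
Addends have opposite signs, so signed overflow cannot occur.

1741; no overflow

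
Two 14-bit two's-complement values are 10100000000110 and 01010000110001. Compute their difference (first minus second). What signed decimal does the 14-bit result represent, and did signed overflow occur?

10100000000110 = -6138 (signed)
01010000110001 = 5169 (signed)
Subtract via negate-and-add: invert 01010000110001 + 1 = 10101111001111 (i.e. -5169).
  10100000000110
+ 10101111001111
= 01001111010101  (discard carry-out 1)
Result 01001111010101: MSB = 0 → value 5077.
Both addends (after negating the subtrahend) are negative but the stored result is non-negative: signed overflow. The true value -6138 − 5169 = -11307 lies outside [-8192, 8191].

5077; overflow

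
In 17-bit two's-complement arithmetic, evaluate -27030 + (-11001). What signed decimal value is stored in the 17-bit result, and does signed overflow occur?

-27030 → 11001011001101010
-11001 → 11101010100000111
  11001011001101010
+ 11101010100000111
= 10110101101110001  (discard carry-out 1)
Result 10110101101110001: MSB = 1 → 93041 − 131072 = -38031.
Both addends are negative and so is the stored result: no signed overflow.

-38031; no overflow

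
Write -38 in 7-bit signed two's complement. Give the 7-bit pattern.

1011010

|-38| = 38 = 0100110 in 7 bits.
Invert the bits: 1011001. Add 1: 1011010.
Check: 1011010 reads as 90 − 128 = -38.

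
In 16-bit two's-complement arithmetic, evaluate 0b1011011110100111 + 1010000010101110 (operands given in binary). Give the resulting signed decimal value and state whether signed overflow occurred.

22613; overflow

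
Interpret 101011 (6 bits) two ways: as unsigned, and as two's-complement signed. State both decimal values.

Unsigned: 101011 = 43.
Signed: MSB=1 → 43 − 64 = -21.

unsigned = 43, signed = -21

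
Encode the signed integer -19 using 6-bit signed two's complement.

101101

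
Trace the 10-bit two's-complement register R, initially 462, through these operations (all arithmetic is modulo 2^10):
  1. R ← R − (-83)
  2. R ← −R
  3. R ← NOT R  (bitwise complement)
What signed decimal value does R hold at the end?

Start: R = 462 = 0111001110.
R = 462 − (-83) = 545; wraps to -479 = 1000100001
R = −(-479) = 479 = 0111011111
R = NOT 0111011111 = 1000100000 = -480

-480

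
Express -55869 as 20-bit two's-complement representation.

|-55869| = 55869 = 00001101101000111101 in 20 bits.
Invert the bits: 11110010010111000010. Add 1: 11110010010111000011.
Check: 11110010010111000011 reads as 992707 − 1048576 = -55869.

11110010010111000011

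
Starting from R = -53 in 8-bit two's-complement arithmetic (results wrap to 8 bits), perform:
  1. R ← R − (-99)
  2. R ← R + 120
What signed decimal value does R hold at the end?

-90

Start: R = -53 = 11001011.
R = -53 − (-99) = 46 = 00101110
R = 46 + 120 = 166; wraps to -90 = 10100110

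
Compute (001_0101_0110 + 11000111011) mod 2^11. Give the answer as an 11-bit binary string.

11110010001

  00101010110
+ 11000111011
= 11110010001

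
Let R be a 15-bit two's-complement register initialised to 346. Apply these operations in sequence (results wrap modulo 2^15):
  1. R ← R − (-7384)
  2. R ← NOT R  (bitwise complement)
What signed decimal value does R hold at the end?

-7731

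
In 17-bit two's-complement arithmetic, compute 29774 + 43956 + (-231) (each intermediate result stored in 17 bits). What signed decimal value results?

29774 + 43956 = 73730 → wraps to -57342 (10010000000000010)
-57342 + (-231) = -57573 (10001111100011011)

-57573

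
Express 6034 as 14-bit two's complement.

6034 is non-negative, so write it directly in 14 bits: 01011110010010.

01011110010010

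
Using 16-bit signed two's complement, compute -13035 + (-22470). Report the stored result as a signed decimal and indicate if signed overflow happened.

30031; overflow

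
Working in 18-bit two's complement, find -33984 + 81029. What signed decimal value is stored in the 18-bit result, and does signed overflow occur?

-33984 → 110111101101000000
81029 → 010011110010000101
  110111101101000000
+ 010011110010000101
= 001011011111000101  (discard carry-out 1)
Result 001011011111000101: MSB = 0 → value 47045.
Addends have opposite signs, so signed overflow cannot occur.

47045; no overflow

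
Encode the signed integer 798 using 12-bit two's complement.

798 is non-negative, so write it directly in 12 bits: 001100011110.

001100011110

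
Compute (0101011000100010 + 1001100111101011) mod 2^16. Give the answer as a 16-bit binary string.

  0101011000100010
+ 1001100111101011
= 1111000000001101

1111000000001101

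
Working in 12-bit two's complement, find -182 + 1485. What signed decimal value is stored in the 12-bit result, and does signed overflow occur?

-182 → 111101001010
1485 → 010111001101
  111101001010
+ 010111001101
= 010100010111  (discard carry-out 1)
Result 010100010111: MSB = 0 → value 1303.
Addends have opposite signs, so signed overflow cannot occur.

1303; no overflow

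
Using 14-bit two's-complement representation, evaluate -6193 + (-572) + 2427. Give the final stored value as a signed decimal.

-4338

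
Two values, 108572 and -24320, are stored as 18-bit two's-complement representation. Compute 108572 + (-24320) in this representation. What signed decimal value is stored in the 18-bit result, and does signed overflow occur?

108572 → 011010100000011100
-24320 → 111010000100000000
  011010100000011100
+ 111010000100000000
= 010100100100011100  (discard carry-out 1)
Result 010100100100011100: MSB = 0 → value 84252.
Addends have opposite signs, so signed overflow cannot occur.

84252; no overflow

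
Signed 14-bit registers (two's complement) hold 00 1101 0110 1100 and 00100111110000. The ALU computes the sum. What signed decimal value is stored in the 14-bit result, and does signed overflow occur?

00 1101 0110 1100 → 00110101101100 = 3436 (signed)
00100111110000 = 2544 (signed)
  00110101101100
+ 00100111110000
= 01011101011100
Result 01011101011100: MSB = 0 → value 5980.
Both addends are non-negative and so is the stored result: no signed overflow.

5980; no overflow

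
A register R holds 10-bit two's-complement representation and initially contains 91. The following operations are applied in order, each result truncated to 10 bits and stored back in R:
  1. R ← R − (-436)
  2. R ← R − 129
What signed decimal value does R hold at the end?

398

Start: R = 91 = 0001011011.
R = 91 − (-436) = 527; wraps to -497 = 1000001111
R = -497 − 129 = -626; wraps to 398 = 0110001110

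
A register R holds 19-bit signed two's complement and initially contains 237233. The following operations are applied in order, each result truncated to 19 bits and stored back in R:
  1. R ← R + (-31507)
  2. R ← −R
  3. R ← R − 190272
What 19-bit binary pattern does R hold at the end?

0011111010100100010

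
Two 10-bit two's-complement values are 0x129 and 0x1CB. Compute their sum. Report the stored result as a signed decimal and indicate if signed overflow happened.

-268; overflow

0x129 = 0100101001 = 297 (signed)
0x1CB = 0111001011 = 459 (signed)
  0100101001
+ 0111001011
= 1011110100
Result 1011110100: MSB = 1 → 756 − 1024 = -268.
Both addends are non-negative but the stored result is negative: signed overflow. The true value 297 + 459 = 756 lies outside [-512, 511].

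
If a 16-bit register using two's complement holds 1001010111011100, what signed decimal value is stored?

MSB is 1, so the value is negative.
Invert: 0110101000100011. Add 1: 0110101000100100 = 27172. So the value is −27172.

-27172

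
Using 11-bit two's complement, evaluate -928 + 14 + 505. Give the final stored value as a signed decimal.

-928 + 14 = -914 (10001101110)
-914 + 505 = -409 (11001100111)

-409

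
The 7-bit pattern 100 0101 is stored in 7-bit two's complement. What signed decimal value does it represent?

MSB is 1, so the value is negative.
Invert: 0111010. Add 1: 0111011 = 59. So the value is −59.

-59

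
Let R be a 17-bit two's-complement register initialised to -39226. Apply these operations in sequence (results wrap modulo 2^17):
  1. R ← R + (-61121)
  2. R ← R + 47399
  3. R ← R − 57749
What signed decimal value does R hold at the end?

Start: R = -39226 = 10110011011000110.
R = -39226 + (-61121) = -100347; wraps to 30725 = 00111100000000101
R = 30725 + 47399 = 78124; wraps to -52948 = 10011000100101100
R = -52948 − 57749 = -110697; wraps to 20375 = 00100111110010111

20375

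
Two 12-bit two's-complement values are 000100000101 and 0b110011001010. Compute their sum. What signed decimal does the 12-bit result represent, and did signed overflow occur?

-561; no overflow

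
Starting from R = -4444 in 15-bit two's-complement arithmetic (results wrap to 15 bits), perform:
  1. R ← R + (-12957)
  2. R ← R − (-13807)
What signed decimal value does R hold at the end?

-3594

Start: R = -4444 = 110111010100100.
R = -4444 + (-12957) = -17401; wraps to 15367 = 011110000000111
R = 15367 − (-13807) = 29174; wraps to -3594 = 111000111110110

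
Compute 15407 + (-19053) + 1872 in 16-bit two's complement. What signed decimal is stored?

15407 + (-19053) = -3646 (1111000111000010)
-3646 + 1872 = -1774 (1111100100010010)

-1774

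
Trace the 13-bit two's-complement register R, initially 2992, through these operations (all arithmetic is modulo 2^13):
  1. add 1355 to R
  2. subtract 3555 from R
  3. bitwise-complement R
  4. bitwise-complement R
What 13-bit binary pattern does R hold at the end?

0001100011000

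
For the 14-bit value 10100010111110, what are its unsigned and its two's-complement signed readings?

Unsigned: 10100010111110 = 10430.
Signed: MSB=1 → 10430 − 16384 = -5954.

unsigned = 10430, signed = -5954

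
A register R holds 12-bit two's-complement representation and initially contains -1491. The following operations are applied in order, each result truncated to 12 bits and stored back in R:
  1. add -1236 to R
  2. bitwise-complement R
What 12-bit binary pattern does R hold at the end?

Start: R = -1491 = 101000101101.
R = -1491 + (-1236) = -2727; wraps to 1369 = 010101011001
R = NOT 010101011001 = 101010100110 = -1370

101010100110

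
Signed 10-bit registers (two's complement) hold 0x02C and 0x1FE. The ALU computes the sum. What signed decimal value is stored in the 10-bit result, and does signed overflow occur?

-470; overflow

0x02C = 0000101100 = 44 (signed)
0x1FE = 0111111110 = 510 (signed)
  0000101100
+ 0111111110
= 1000101010
Result 1000101010: MSB = 1 → 554 − 1024 = -470.
Both addends are non-negative but the stored result is negative: signed overflow. The true value 44 + 510 = 554 lies outside [-512, 511].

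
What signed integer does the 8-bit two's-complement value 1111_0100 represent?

MSB is 1, so the value is negative.
Invert: 00001011. Add 1: 00001100 = 12. So the value is −12.

-12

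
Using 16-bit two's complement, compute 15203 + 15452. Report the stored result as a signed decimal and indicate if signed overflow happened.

30655; no overflow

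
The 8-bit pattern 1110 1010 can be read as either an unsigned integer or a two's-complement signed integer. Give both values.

unsigned = 234, signed = -22

Unsigned: 11101010 = 234.
Signed: MSB=1 → 234 − 256 = -22.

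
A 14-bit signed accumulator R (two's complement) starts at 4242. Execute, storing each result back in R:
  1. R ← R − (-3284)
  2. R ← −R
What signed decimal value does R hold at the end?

-7526

Start: R = 4242 = 01000010010010.
R = 4242 − (-3284) = 7526 = 01110101100110
R = −(7526) = -7526 = 10001010011010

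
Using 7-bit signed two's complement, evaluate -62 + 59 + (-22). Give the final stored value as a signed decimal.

-25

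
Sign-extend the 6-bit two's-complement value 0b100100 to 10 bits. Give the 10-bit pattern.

MSB of 100100 is 1; replicate it into the new high bits.
1111|100100 → 1111100100 (still -28).

1111100100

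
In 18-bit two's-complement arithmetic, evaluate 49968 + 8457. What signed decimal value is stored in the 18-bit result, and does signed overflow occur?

49968 → 001100001100110000
8457 → 000010000100001001
  001100001100110000
+ 000010000100001001
= 001110010000111001
Result 001110010000111001: MSB = 0 → value 58425.
Both addends are non-negative and so is the stored result: no signed overflow.

58425; no overflow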